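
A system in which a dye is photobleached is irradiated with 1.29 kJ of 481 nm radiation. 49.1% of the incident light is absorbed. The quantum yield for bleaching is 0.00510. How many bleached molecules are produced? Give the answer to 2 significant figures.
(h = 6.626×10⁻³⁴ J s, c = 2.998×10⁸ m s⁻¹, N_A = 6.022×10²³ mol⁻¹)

Photon energy at 481 nm: hc/λ = (6.626×10⁻³⁴)(2.998×10⁸)/(481×10⁻⁹) = 4.130×10⁻¹⁹ J.
Incident energy: 1.29 kJ = 1290 J.
Photons incident: 1290 / 4.130×10⁻¹⁹ = 3.123×10²¹, i.e. 3.123×10²¹/6.022×10²³ = 0.005186 mol.
Photons absorbed: 0.491 × 0.005186 = 0.002546 mol.
Product: Φ × n_abs = 0.00510 × 0.002546 = 1.298×10⁻⁵ mol.
As a count: 1.298×10⁻⁵ × 6.022×10²³ = 7.8×10¹⁸.

7.8×10¹⁸ bleached molecules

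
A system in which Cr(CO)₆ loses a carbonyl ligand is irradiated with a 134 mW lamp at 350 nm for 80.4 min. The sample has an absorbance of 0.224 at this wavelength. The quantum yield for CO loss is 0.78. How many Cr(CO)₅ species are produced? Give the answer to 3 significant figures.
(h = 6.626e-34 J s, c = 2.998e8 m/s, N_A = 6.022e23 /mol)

Photon energy at 350 nm: hc/λ = (6.626e-34)(2.998e8)/(350e-9) = 5.676e-19 J.
Energy delivered: (134 mW)(4824 s) = 646.4 J.
Photons incident: 646.4 / 5.676e-19 = 1.139e21, i.e. 1.139e21/6.022e23 = 0.001891 mol.
Fraction absorbed: 1 − 10^(−0.224) = 0.4030.
Photons absorbed: 0.4030 × 0.001891 = 7.621e-4 mol.
Product: Φ × n_abs = 0.78 × 7.621e-4 = 5.944e-4 mol.
As a count: 5.944e-4 × 6.022e23 = 3.58e20.

3.58e20 species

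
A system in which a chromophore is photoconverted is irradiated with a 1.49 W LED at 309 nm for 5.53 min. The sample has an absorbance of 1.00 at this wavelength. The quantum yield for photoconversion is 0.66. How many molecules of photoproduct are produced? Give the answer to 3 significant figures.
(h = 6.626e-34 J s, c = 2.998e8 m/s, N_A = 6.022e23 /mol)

4.57e20 molecules

Photon energy at 309 nm: hc/λ = (6.626e-34)(2.998e8)/(309e-9) = 6.429e-19 J.
Energy delivered: (1.49 W)(331.8 s) = 494.4 J.
Photons incident: 494.4 / 6.429e-19 = 7.690e20, i.e. 7.690e20/6.022e23 = 0.001277 mol.
Fraction absorbed: 1 − 10^(−1.00) = 0.9000.
Photons absorbed: 0.9000 × 0.001277 = 0.001149 mol.
Product: Φ × n_abs = 0.66 × 0.001149 = 7.583e-4 mol.
As a count: 7.583e-4 × 6.022e23 = 4.57e20.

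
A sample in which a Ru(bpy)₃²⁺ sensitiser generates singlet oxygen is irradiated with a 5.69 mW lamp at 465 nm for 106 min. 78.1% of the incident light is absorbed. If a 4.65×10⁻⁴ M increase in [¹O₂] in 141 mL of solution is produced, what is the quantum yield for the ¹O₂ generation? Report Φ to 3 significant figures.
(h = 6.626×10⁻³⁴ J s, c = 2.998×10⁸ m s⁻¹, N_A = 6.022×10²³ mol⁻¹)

Product: (4.65×10⁻⁴ M)(0.141 L) = 6.557×10⁻⁵ mol.
Photon energy at 465 nm: hc/λ = (6.626×10⁻³⁴)(2.998×10⁸)/(465×10⁻⁹) = 4.272×10⁻¹⁹ J.
Energy delivered: (5.69 mW)(6360 s) = 36.19 J.
Photons incident: 36.19 / 4.272×10⁻¹⁹ = 8.471×10¹⁹, i.e. 8.471×10¹⁹/6.022×10²³ = 1.407×10⁻⁴ mol.
Photons absorbed: 0.781 × 1.407×10⁻⁴ = 1.099×10⁻⁴ mol.
Φ = 6.557×10⁻⁵ mol / 1.099×10⁻⁴ mol photons = 0.597.

Φ = 0.597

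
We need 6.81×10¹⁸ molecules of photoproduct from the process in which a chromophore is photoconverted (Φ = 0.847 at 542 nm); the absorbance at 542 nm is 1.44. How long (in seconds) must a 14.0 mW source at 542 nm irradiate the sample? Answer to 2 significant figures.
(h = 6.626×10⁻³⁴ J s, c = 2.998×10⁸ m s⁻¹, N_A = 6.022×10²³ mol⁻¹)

Product: 6.81×10¹⁸ / 6.022×10²³ = 1.131×10⁻⁵ mol.
Photons that must be absorbed: 1.131×10⁻⁵ / 0.847 = 1.335×10⁻⁵ mol.
Fraction absorbed: 1 − 10^(−1.44) = 0.9637.
Incident photons needed: 1.335×10⁻⁵ / 0.9637 = 1.385×10⁻⁵ mol.
Photon energy: hc/λ = 3.665×10⁻¹⁹ J; per mole, 2.207×10⁵ J mol⁻¹.
Energy required: 1.385×10⁻⁵ × 2.207×10⁵ = 3.057 J.
Time: 3.057 J / 0.014 W = 220 s.

t ≈ 220 s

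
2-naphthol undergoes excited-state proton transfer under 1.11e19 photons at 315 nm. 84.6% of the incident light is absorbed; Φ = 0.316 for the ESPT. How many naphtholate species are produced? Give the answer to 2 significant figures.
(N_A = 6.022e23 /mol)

Moles of photons: 1.11e19 / 6.022e23 = 1.843e-5 mol.
Photons absorbed: 0.846 × 1.843e-5 = 1.559e-5 mol.
Product: Φ × n_abs = 0.316 × 1.559e-5 = 4.926e-6 mol.
As a count: 4.926e-6 × 6.022e23 = 3.0e18.

3.0e18 species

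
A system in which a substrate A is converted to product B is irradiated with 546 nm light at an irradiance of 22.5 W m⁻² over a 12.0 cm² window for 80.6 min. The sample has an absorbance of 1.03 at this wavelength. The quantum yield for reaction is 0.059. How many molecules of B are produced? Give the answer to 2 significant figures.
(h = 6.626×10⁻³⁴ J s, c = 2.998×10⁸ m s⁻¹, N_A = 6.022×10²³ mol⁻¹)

Photon energy at 546 nm: hc/λ = (6.626×10⁻³⁴)(2.998×10⁸)/(546×10⁻⁹) = 3.638×10⁻¹⁹ J.
Energy delivered: (22.5 W m⁻²)(12.0×10⁻⁴ m²)(4836 s) = 130.6 J.
Photons incident: 130.6 / 3.638×10⁻¹⁹ = 3.590×10²⁰, i.e. 3.590×10²⁰/6.022×10²³ = 5.961×10⁻⁴ mol.
Fraction absorbed: 1 − 10^(−1.03) = 0.9067.
Photons absorbed: 0.9067 × 5.961×10⁻⁴ = 5.405×10⁻⁴ mol.
Product: Φ × n_abs = 0.059 × 5.405×10⁻⁴ = 3.189×10⁻⁵ mol.
As a count: 3.189×10⁻⁵ × 6.022×10²³ = 1.9×10¹⁹.

1.9×10¹⁹ molecules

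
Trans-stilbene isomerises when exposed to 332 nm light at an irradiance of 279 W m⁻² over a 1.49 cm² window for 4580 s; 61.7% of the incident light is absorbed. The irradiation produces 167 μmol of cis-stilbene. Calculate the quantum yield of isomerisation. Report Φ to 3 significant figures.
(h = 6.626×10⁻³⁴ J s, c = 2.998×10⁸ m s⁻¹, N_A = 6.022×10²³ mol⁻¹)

Product: 167 μmol = 1.67×10⁻⁴ mol.
Photon energy at 332 nm: hc/λ = (6.626×10⁻³⁴)(2.998×10⁸)/(332×10⁻⁹) = 5.983×10⁻¹⁹ J.
Energy delivered: (279 W m⁻²)(1.49×10⁻⁴ m²)(4580 s) = 190.4 J.
Photons incident: 190.4 / 5.983×10⁻¹⁹ = 3.182×10²⁰, i.e. 3.182×10²⁰/6.022×10²³ = 5.284×10⁻⁴ mol.
Photons absorbed: 0.617 × 5.284×10⁻⁴ = 3.260×10⁻⁴ mol.
Φ = 1.67×10⁻⁴ mol / 3.260×10⁻⁴ mol photons = 0.512.

Φ = 0.512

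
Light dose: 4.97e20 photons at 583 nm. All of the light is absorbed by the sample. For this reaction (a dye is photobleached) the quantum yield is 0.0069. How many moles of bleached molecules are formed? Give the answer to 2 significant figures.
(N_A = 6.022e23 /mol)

Moles of photons: 4.97e20 / 6.022e23 = 8.253e-4 mol.
Product: Φ × n_abs = 0.0069 × 8.253e-4 = 5.695e-6 mol.

5.7e-6 mol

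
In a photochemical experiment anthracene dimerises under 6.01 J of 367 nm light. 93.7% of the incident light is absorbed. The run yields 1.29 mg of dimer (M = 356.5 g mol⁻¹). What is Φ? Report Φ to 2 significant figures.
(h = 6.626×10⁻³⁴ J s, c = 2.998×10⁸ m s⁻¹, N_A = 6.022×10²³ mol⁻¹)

Φ = 0.21

Product: 1.29 mg / 356.5 g mol⁻¹ = 3.619×10⁻⁶ mol.
Photon energy at 367 nm: hc/λ = (6.626×10⁻³⁴)(2.998×10⁸)/(367×10⁻⁹) = 5.413×10⁻¹⁹ J.
Photons incident: 6.01 / 5.413×10⁻¹⁹ = 1.110×10¹⁹, i.e. 1.110×10¹⁹/6.022×10²³ = 1.843×10⁻⁵ mol.
Photons absorbed: 0.937 × 1.843×10⁻⁵ = 1.727×10⁻⁵ mol.
Φ = 3.619×10⁻⁶ mol / 1.727×10⁻⁵ mol photons = 0.21.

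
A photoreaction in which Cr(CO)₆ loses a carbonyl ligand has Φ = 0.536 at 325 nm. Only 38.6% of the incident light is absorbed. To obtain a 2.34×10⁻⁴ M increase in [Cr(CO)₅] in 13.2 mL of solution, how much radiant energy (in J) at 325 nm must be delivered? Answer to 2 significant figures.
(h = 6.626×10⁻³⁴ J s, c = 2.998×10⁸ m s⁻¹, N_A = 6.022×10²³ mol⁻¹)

5.5 J

Product: (2.34×10⁻⁴ M)(0.0132 L) = 3.089×10⁻⁶ mol.
Photons that must be absorbed: 3.089×10⁻⁶ / 0.536 = 5.763×10⁻⁶ mol.
Incident photons needed: 5.763×10⁻⁶ / 0.386 = 1.493×10⁻⁵ mol.
Photon energy: hc/λ = 6.112×10⁻¹⁹ J; per mole, 3.681×10⁵ J mol⁻¹.
Energy required: 1.493×10⁻⁵ × 3.681×10⁵ = 5.5 J.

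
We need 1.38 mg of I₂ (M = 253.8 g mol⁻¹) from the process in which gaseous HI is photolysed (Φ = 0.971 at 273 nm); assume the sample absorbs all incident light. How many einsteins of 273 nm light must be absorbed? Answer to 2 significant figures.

Product: 1.38 mg / 253.8 g mol⁻¹ = 5.437×10⁻⁶ mol.
Photons that must be absorbed: 5.437×10⁻⁶ / 0.971 = 5.599×10⁻⁶ mol.

5.6×10⁻⁶ einstein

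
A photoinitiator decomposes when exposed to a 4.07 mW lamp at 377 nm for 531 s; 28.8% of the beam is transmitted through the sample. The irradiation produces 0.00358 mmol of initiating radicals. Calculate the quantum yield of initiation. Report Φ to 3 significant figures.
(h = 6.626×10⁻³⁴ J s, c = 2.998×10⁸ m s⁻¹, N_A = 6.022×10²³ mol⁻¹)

Φ = 0.738

Product: 0.00358 mmol = 3.58×10⁻⁶ mol.
Photon energy at 377 nm: hc/λ = (6.626×10⁻³⁴)(2.998×10⁸)/(377×10⁻⁹) = 5.269×10⁻¹⁹ J.
Energy delivered: (4.07 mW)(531 s) = 2.161 J.
Photons incident: 2.161 / 5.269×10⁻¹⁹ = 4.101×10¹⁸, i.e. 4.101×10¹⁸/6.022×10²³ = 6.810×10⁻⁶ mol.
Fraction absorbed: 1 − 28.8/100 = 0.7120.
Photons absorbed: 0.7120 × 6.810×10⁻⁶ = 4.849×10⁻⁶ mol.
Φ = 3.58×10⁻⁶ mol / 4.849×10⁻⁶ mol photons = 0.738.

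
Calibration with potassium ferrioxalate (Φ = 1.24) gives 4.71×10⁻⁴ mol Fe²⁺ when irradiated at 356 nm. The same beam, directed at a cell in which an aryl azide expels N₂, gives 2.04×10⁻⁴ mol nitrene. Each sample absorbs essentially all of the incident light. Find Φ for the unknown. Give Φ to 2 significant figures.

Φ = 0.54

Photons absorbed by the actinometer: 4.71×10⁻⁴ / 1.24 = 3.798×10⁻⁴ mol.
Φ(unknown) = 2.04×10⁻⁴ / 3.798×10⁻⁴ = 0.54.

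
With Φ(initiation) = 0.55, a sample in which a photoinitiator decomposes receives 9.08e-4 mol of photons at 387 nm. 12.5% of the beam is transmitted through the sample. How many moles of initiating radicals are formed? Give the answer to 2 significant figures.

4.4e-4 mol

Fraction absorbed: 1 − 12.5/100 = 0.8750.
Photons absorbed: 0.8750 × 9.08e-4 = 7.945e-4 mol.
Product: Φ × n_abs = 0.55 × 7.945e-4 = 4.370e-4 mol.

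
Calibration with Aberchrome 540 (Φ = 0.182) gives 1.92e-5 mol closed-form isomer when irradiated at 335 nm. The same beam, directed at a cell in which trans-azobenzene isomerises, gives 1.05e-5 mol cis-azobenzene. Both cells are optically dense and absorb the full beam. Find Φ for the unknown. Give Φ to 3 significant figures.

Photons absorbed by the actinometer: 1.92e-5 / 0.182 = 1.055e-4 mol.
Φ(unknown) = 1.05e-5 / 1.055e-4 = 0.0995.

Φ = 0.0995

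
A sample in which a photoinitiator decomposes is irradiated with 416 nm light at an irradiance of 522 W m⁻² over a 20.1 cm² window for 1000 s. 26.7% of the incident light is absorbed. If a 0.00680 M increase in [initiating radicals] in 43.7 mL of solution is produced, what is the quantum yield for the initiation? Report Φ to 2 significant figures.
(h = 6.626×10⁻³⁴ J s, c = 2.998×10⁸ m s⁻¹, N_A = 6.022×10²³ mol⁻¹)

Product: (0.00680 M)(0.0437 L) = 2.972×10⁻⁴ mol.
Photon energy at 416 nm: hc/λ = (6.626×10⁻³⁴)(2.998×10⁸)/(416×10⁻⁹) = 4.775×10⁻¹⁹ J.
Energy delivered: (522 W m⁻²)(20.1×10⁻⁴ m²)(1000 s) = 1049 J.
Photons incident: 1049 / 4.775×10⁻¹⁹ = 2.197×10²¹, i.e. 2.197×10²¹/6.022×10²³ = 0.003648 mol.
Photons absorbed: 0.267 × 0.003648 = 9.740×10⁻⁴ mol.
Φ = 2.972×10⁻⁴ mol / 9.740×10⁻⁴ mol photons = 0.31.

Φ = 0.31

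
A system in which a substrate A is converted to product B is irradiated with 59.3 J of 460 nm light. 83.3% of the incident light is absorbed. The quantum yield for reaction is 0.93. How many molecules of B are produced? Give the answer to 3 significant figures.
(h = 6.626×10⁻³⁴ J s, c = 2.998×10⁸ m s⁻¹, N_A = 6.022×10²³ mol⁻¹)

Photon energy at 460 nm: hc/λ = (6.626×10⁻³⁴)(2.998×10⁸)/(460×10⁻⁹) = 4.318×10⁻¹⁹ J.
Photons incident: 59.3 / 4.318×10⁻¹⁹ = 1.373×10²⁰, i.e. 1.373×10²⁰/6.022×10²³ = 2.280×10⁻⁴ mol.
Photons absorbed: 0.833 × 2.280×10⁻⁴ = 1.899×10⁻⁴ mol.
Product: Φ × n_abs = 0.93 × 1.899×10⁻⁴ = 1.766×10⁻⁴ mol.
As a count: 1.766×10⁻⁴ × 6.022×10²³ = 1.06×10²⁰.

1.06×10²⁰ molecules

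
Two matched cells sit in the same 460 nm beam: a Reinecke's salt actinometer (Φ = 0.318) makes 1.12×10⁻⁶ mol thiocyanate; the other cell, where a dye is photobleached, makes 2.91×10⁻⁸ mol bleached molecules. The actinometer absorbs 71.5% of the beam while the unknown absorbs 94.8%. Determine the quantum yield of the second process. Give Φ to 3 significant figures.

Photons absorbed by the actinometer: 1.12×10⁻⁶ / 0.318 = 3.522×10⁻⁶ mol.
Incident flux: 3.522×10⁻⁶ / 0.715 = 4.926×10⁻⁶ einstein.
Absorbed by unknown: 0.948 × 4.926×10⁻⁶ = 4.670×10⁻⁶ mol.
Φ(unknown) = 2.91×10⁻⁸ / 4.670×10⁻⁶ = 0.00623.

Φ = 0.00623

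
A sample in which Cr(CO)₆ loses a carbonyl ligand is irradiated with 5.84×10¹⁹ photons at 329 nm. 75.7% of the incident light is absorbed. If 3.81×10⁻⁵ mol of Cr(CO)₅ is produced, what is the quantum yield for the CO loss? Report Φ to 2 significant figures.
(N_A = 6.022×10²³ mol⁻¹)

Φ = 0.52

Moles of photons: 5.84×10¹⁹ / 6.022×10²³ = 9.698×10⁻⁵ mol.
Photons absorbed: 0.757 × 9.698×10⁻⁵ = 7.341×10⁻⁵ mol.
Φ = 3.81×10⁻⁵ mol / 7.341×10⁻⁵ mol photons = 0.52.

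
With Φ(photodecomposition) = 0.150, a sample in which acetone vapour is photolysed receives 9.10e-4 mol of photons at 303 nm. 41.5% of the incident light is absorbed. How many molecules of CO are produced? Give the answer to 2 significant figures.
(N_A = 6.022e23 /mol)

Photons absorbed: 0.415 × 9.10e-4 = 3.777e-4 mol.
Product: Φ × n_abs = 0.150 × 3.777e-4 = 5.666e-5 mol.
As a count: 5.666e-5 × 6.022e23 = 3.4e19.

3.4e19 molecules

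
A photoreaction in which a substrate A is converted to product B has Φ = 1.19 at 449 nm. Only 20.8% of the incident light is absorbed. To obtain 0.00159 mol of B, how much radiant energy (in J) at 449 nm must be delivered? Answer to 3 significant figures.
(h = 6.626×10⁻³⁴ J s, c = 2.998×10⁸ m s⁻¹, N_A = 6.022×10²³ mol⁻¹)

1710 J

Photons that must be absorbed: 0.00159 / 1.19 = 0.001336 mol.
Incident photons needed: 0.001336 / 0.208 = 0.006423 mol.
Photon energy: hc/λ = 4.424×10⁻¹⁹ J; per mole, 2.664×10⁵ J mol⁻¹.
Energy required: 0.006423 × 2.664×10⁵ = 1710 J.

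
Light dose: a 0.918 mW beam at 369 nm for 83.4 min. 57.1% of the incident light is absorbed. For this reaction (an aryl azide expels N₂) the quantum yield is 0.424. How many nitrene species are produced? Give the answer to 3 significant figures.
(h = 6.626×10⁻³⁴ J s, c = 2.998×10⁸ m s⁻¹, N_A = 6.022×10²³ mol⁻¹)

2.07×10¹⁸ species

Photon energy at 369 nm: hc/λ = (6.626×10⁻³⁴)(2.998×10⁸)/(369×10⁻⁹) = 5.383×10⁻¹⁹ J.
Energy delivered: (0.918 mW)(5004 s) = 4.594 J.
Photons incident: 4.594 / 5.383×10⁻¹⁹ = 8.534×10¹⁸, i.e. 8.534×10¹⁸/6.022×10²³ = 1.417×10⁻⁵ mol.
Photons absorbed: 0.571 × 1.417×10⁻⁵ = 8.091×10⁻⁶ mol.
Product: Φ × n_abs = 0.424 × 8.091×10⁻⁶ = 3.431×10⁻⁶ mol.
As a count: 3.431×10⁻⁶ × 6.022×10²³ = 2.07×10¹⁸.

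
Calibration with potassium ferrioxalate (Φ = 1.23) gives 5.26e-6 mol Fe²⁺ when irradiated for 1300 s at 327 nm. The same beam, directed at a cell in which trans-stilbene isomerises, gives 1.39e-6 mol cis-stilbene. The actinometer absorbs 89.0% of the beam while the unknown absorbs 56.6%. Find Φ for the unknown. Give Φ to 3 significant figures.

Φ = 0.511

Photons absorbed by the actinometer: 5.26e-6 / 1.23 = 4.276e-6 mol.
Incident flux: 4.276e-6 / 0.890 = 4.804e-6 einstein.
Absorbed by unknown: 0.566 × 4.804e-6 = 2.719e-6 mol.
Φ(unknown) = 1.39e-6 / 2.719e-6 = 0.511.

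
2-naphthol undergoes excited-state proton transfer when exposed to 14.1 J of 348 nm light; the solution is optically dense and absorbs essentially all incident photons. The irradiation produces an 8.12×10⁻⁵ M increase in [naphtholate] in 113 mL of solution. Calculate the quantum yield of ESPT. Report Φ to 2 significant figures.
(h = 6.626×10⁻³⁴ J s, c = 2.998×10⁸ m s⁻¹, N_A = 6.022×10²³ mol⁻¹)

Φ = 0.22

Product: (8.12×10⁻⁵ M)(0.113 L) = 9.176×10⁻⁶ mol.
Photon energy at 348 nm: hc/λ = (6.626×10⁻³⁴)(2.998×10⁸)/(348×10⁻⁹) = 5.708×10⁻¹⁹ J.
Photons incident: 14.1 / 5.708×10⁻¹⁹ = 2.470×10¹⁹, i.e. 2.470×10¹⁹/6.022×10²³ = 4.102×10⁻⁵ mol.
Φ = 9.176×10⁻⁶ mol / 4.102×10⁻⁵ mol photons = 0.22.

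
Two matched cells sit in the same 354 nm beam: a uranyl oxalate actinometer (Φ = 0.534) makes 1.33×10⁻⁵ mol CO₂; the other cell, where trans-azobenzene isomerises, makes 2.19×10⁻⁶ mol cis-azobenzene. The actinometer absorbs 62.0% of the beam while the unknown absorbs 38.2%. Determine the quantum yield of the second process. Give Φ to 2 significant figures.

Photons absorbed by the actinometer: 1.33×10⁻⁵ / 0.534 = 2.491×10⁻⁵ mol.
Incident flux: 2.491×10⁻⁵ / 0.620 = 4.018×10⁻⁵ einstein.
Absorbed by unknown: 0.382 × 4.018×10⁻⁵ = 1.535×10⁻⁵ mol.
Φ(unknown) = 2.19×10⁻⁶ / 1.535×10⁻⁵ = 0.14.

Φ = 0.14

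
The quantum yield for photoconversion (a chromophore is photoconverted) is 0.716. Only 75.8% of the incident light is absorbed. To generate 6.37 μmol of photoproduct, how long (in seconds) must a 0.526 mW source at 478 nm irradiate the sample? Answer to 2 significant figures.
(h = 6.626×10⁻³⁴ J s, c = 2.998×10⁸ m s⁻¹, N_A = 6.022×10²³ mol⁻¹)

t ≈ 5600 s

Product: 6.37 μmol = 6.37×10⁻⁶ mol.
Photons that must be absorbed: 6.37×10⁻⁶ / 0.716 = 8.897×10⁻⁶ mol.
Incident photons needed: 8.897×10⁻⁶ / 0.758 = 1.174×10⁻⁵ mol.
Photon energy: hc/λ = 4.156×10⁻¹⁹ J; per mole, 2.503×10⁵ J mol⁻¹.
Energy required: 1.174×10⁻⁵ × 2.503×10⁵ = 2.939 J.
Time: 2.939 J / 0.000526 W = 5600 s.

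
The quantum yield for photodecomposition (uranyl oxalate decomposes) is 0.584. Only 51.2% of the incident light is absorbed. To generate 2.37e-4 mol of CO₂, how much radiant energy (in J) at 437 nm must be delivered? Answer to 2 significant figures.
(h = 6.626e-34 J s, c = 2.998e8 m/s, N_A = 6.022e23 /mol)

220 J

Photons that must be absorbed: 2.37e-4 / 0.584 = 4.058e-4 mol.
Incident photons needed: 4.058e-4 / 0.512 = 7.926e-4 mol.
Photon energy: hc/λ = 4.546e-19 J; per mole, 2.738e5 J mol⁻¹.
Energy required: 7.926e-4 × 2.738e5 = 220 J.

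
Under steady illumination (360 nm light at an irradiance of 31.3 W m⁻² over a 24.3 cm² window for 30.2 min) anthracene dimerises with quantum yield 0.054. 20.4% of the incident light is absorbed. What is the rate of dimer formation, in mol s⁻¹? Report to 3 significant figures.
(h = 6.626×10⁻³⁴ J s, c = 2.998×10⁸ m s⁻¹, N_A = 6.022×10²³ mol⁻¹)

Photon energy at 360 nm: hc/λ = (6.626×10⁻³⁴)(2.998×10⁸)/(360×10⁻⁹) = 5.518×10⁻¹⁹ J.
Energy delivered: (31.3 W m⁻²)(24.3×10⁻⁴ m²)(1812 s) = 137.8 J.
Photons incident: 137.8 / 5.518×10⁻¹⁹ = 2.497×10²⁰, i.e. 2.497×10²⁰/6.022×10²³ = 4.146×10⁻⁴ mol.
Photons absorbed: 0.204 × 4.146×10⁻⁴ = 8.458×10⁻⁵ mol.
Product formed: 0.054 × 8.458×10⁻⁵ = 4.567×10⁻⁶ mol.
Rate: 4.567×10⁻⁶ / 1812 s = 2.52×10⁻⁹ mol s⁻¹.

2.52×10⁻⁹ mol s⁻¹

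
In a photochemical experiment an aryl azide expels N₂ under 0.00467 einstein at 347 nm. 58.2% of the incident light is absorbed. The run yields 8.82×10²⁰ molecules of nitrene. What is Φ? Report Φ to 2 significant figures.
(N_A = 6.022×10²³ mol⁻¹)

Φ = 0.54

Product: 8.82×10²⁰ / 6.022×10²³ = 0.001465 mol.
Photons absorbed: 0.582 × 0.00467 = 0.002718 mol.
Φ = 0.001465 mol / 0.002718 mol photons = 0.54.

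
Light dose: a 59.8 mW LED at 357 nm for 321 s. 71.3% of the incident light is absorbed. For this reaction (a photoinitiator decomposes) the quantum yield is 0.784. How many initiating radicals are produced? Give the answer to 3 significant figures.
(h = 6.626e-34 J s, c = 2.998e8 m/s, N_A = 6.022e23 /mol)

1.93e19 initiating radicals

Photon energy at 357 nm: hc/λ = (6.626e-34)(2.998e8)/(357e-9) = 5.564e-19 J.
Energy delivered: (59.8 mW)(321 s) = 19.20 J.
Photons incident: 19.20 / 5.564e-19 = 3.451e19, i.e. 3.451e19/6.022e23 = 5.731e-5 mol.
Photons absorbed: 0.713 × 5.731e-5 = 4.086e-5 mol.
Product: Φ × n_abs = 0.784 × 4.086e-5 = 3.203e-5 mol.
As a count: 3.203e-5 × 6.022e23 = 1.93e19.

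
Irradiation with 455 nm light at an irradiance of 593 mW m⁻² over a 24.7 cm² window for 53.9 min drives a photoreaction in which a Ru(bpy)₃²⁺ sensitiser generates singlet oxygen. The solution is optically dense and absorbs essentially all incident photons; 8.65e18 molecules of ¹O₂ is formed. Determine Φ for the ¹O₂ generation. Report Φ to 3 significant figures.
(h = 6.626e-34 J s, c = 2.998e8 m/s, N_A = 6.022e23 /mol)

Product: 8.65e18 / 6.022e23 = 1.436e-5 mol.
Photon energy at 455 nm: hc/λ = (6.626e-34)(2.998e8)/(455e-9) = 4.366e-19 J.
Energy delivered: (593 mW m⁻²)(24.7e-4 m²)(3234 s) = 4.737 J.
Photons incident: 4.737 / 4.366e-19 = 1.085e19, i.e. 1.085e19/6.022e23 = 1.802e-5 mol.
Φ = 1.436e-5 mol / 1.802e-5 mol photons = 0.797.

Φ = 0.797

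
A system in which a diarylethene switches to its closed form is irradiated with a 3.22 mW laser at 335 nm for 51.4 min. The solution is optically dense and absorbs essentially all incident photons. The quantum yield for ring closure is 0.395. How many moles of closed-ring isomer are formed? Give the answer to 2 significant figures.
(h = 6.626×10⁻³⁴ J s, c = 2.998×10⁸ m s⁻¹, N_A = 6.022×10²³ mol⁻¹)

1.1×10⁻⁵ mol

Photon energy at 335 nm: hc/λ = (6.626×10⁻³⁴)(2.998×10⁸)/(335×10⁻⁹) = 5.930×10⁻¹⁹ J.
Energy delivered: (3.22 mW)(3084 s) = 9.930 J.
Photons incident: 9.930 / 5.930×10⁻¹⁹ = 1.675×10¹⁹, i.e. 1.675×10¹⁹/6.022×10²³ = 2.781×10⁻⁵ mol.
Product: Φ × n_abs = 0.395 × 2.781×10⁻⁵ = 1.098×10⁻⁵ mol.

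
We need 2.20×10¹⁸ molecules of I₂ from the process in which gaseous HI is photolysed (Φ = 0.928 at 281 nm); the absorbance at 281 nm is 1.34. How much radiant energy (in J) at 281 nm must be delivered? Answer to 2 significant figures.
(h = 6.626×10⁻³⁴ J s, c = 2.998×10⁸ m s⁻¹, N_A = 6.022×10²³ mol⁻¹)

1.8 J

Product: 2.20×10¹⁸ / 6.022×10²³ = 3.653×10⁻⁶ mol.
Photons that must be absorbed: 3.653×10⁻⁶ / 0.928 = 3.936×10⁻⁶ mol.
Fraction absorbed: 1 − 10^(−1.34) = 0.9543.
Incident photons needed: 3.936×10⁻⁶ / 0.9543 = 4.124×10⁻⁶ mol.
Photon energy: hc/λ = 7.069×10⁻¹⁹ J; per mole, 4.257×10⁵ J mol⁻¹.
Energy required: 4.124×10⁻⁶ × 4.257×10⁵ = 1.8 J.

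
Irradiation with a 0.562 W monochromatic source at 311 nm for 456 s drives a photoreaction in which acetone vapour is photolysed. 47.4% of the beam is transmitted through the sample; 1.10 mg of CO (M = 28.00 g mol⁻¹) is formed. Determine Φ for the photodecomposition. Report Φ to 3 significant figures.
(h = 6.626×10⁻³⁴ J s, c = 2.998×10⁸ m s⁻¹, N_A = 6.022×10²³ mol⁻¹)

Product: 1.10 mg / 28.00 g mol⁻¹ = 3.929×10⁻⁵ mol.
Photon energy at 311 nm: hc/λ = (6.626×10⁻³⁴)(2.998×10⁸)/(311×10⁻⁹) = 6.387×10⁻¹⁹ J.
Energy delivered: (0.562 W)(456 s) = 256.3 J.
Photons incident: 256.3 / 6.387×10⁻¹⁹ = 4.013×10²⁰, i.e. 4.013×10²⁰/6.022×10²³ = 6.664×10⁻⁴ mol.
Fraction absorbed: 1 − 47.4/100 = 0.5260.
Photons absorbed: 0.5260 × 6.664×10⁻⁴ = 3.505×10⁻⁴ mol.
Φ = 3.929×10⁻⁵ mol / 3.505×10⁻⁴ mol photons = 0.112.

Φ = 0.112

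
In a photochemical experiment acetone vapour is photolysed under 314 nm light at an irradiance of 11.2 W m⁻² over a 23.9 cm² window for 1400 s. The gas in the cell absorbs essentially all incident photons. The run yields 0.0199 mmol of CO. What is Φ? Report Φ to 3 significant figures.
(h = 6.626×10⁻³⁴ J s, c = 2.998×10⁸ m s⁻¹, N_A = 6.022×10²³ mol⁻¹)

Φ = 0.202

Product: 0.0199 mmol = 1.99×10⁻⁵ mol.
Photon energy at 314 nm: hc/λ = (6.626×10⁻³⁴)(2.998×10⁸)/(314×10⁻⁹) = 6.326×10⁻¹⁹ J.
Energy delivered: (11.2 W m⁻²)(23.9×10⁻⁴ m²)(1400 s) = 37.48 J.
Photons incident: 37.48 / 6.326×10⁻¹⁹ = 5.925×10¹⁹, i.e. 5.925×10¹⁹/6.022×10²³ = 9.839×10⁻⁵ mol.
Φ = 1.99×10⁻⁵ mol / 9.839×10⁻⁵ mol photons = 0.202.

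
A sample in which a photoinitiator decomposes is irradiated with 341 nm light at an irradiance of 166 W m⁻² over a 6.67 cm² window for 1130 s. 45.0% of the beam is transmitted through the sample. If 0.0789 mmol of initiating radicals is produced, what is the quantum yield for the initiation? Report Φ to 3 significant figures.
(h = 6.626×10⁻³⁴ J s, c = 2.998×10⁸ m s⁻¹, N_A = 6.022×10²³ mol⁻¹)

Φ = 0.402

Product: 0.0789 mmol = 7.89×10⁻⁵ mol.
Photon energy at 341 nm: hc/λ = (6.626×10⁻³⁴)(2.998×10⁸)/(341×10⁻⁹) = 5.825×10⁻¹⁹ J.
Energy delivered: (166 W m⁻²)(6.67×10⁻⁴ m²)(1130 s) = 125.1 J.
Photons incident: 125.1 / 5.825×10⁻¹⁹ = 2.148×10²⁰, i.e. 2.148×10²⁰/6.022×10²³ = 3.567×10⁻⁴ mol.
Fraction absorbed: 1 − 45.0/100 = 0.5500.
Photons absorbed: 0.5500 × 3.567×10⁻⁴ = 1.962×10⁻⁴ mol.
Φ = 7.89×10⁻⁵ mol / 1.962×10⁻⁴ mol photons = 0.402.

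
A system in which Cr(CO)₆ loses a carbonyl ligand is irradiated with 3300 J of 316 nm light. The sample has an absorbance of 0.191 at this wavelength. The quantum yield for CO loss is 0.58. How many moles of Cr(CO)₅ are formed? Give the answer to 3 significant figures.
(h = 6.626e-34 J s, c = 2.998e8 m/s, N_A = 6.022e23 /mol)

Photon energy at 316 nm: hc/λ = (6.626e-34)(2.998e8)/(316e-9) = 6.286e-19 J.
Photons incident: 3300 / 6.286e-19 = 5.250e21, i.e. 5.250e21/6.022e23 = 0.008718 mol.
Fraction absorbed: 1 − 10^(−0.191) = 0.3558.
Photons absorbed: 0.3558 × 0.008718 = 0.003102 mol.
Product: Φ × n_abs = 0.58 × 0.003102 = 0.001799 mol.

0.00180 mol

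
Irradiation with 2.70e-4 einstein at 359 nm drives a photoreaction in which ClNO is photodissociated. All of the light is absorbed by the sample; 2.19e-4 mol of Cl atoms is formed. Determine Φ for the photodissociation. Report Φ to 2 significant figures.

Φ = 2.19e-4 mol / 2.70e-4 mol photons = 0.81.

Φ = 0.81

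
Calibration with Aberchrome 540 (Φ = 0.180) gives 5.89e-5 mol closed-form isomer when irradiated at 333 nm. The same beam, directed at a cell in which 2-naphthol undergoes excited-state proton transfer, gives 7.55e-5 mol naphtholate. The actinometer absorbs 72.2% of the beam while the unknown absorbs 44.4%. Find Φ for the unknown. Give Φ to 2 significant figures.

Φ = 0.38

Photons absorbed by the actinometer: 5.89e-5 / 0.180 = 3.272e-4 mol.
Incident flux: 3.272e-4 / 0.722 = 4.532e-4 einstein.
Absorbed by unknown: 0.444 × 4.532e-4 = 2.012e-4 mol.
Φ(unknown) = 7.55e-5 / 2.012e-4 = 0.38.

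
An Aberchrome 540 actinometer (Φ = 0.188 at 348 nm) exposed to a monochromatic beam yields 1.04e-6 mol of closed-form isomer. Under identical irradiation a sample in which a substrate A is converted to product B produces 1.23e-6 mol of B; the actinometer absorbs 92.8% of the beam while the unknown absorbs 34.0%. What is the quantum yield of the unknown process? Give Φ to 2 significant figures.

Photons absorbed by the actinometer: 1.04e-6 / 0.188 = 5.532e-6 mol.
Incident flux: 5.532e-6 / 0.928 = 5.961e-6 einstein.
Absorbed by unknown: 0.340 × 5.961e-6 = 2.027e-6 mol.
Φ(unknown) = 1.23e-6 / 2.027e-6 = 0.61.

Φ = 0.61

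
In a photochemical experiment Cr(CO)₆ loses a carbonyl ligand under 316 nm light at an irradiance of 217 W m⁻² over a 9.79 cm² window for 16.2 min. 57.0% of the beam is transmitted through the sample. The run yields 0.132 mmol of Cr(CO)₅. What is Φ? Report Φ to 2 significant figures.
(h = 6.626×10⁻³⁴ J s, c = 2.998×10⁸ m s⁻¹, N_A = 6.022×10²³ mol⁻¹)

Φ = 0.56

Product: 0.132 mmol = 1.32×10⁻⁴ mol.
Photon energy at 316 nm: hc/λ = (6.626×10⁻³⁴)(2.998×10⁸)/(316×10⁻⁹) = 6.286×10⁻¹⁹ J.
Energy delivered: (217 W m⁻²)(9.79×10⁻⁴ m²)(972 s) = 206.5 J.
Photons incident: 206.5 / 6.286×10⁻¹⁹ = 3.285×10²⁰, i.e. 3.285×10²⁰/6.022×10²³ = 5.455×10⁻⁴ mol.
Fraction absorbed: 1 − 57.0/100 = 0.4300.
Photons absorbed: 0.4300 × 5.455×10⁻⁴ = 2.346×10⁻⁴ mol.
Φ = 1.32×10⁻⁴ mol / 2.346×10⁻⁴ mol photons = 0.56.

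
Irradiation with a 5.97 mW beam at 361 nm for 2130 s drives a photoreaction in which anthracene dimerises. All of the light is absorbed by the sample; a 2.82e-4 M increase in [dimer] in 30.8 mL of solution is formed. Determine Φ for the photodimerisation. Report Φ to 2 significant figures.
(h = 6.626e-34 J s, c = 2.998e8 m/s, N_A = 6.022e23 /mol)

Product: (2.82e-4 M)(0.0308 L) = 8.686e-6 mol.
Photon energy at 361 nm: hc/λ = (6.626e-34)(2.998e8)/(361e-9) = 5.503e-19 J.
Energy delivered: (5.97 mW)(2130 s) = 12.72 J.
Photons incident: 12.72 / 5.503e-19 = 2.311e19, i.e. 2.311e19/6.022e23 = 3.838e-5 mol.
Φ = 8.686e-6 mol / 3.838e-5 mol photons = 0.23.

Φ = 0.23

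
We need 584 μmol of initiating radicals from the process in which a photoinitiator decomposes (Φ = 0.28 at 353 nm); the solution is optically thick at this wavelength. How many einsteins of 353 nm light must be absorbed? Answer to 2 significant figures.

Product: 584 μmol = 5.84×10⁻⁴ mol.
Photons that must be absorbed: 5.84×10⁻⁴ / 0.28 = 0.002086 mol.

0.0021 einstein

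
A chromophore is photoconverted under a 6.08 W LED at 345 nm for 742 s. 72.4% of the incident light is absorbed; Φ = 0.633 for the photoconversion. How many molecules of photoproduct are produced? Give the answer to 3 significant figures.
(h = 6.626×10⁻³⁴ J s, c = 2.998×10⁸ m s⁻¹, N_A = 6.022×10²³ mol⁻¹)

Photon energy at 345 nm: hc/λ = (6.626×10⁻³⁴)(2.998×10⁸)/(345×10⁻⁹) = 5.758×10⁻¹⁹ J.
Energy delivered: (6.08 W)(742 s) = 4511 J.
Photons incident: 4511 / 5.758×10⁻¹⁹ = 7.834×10²¹, i.e. 7.834×10²¹/6.022×10²³ = 0.01301 mol.
Photons absorbed: 0.724 × 0.01301 = 0.009419 mol.
Product: Φ × n_abs = 0.633 × 0.009419 = 0.005962 mol.
As a count: 0.005962 × 6.022×10²³ = 3.59×10²¹.

3.59×10²¹ molecules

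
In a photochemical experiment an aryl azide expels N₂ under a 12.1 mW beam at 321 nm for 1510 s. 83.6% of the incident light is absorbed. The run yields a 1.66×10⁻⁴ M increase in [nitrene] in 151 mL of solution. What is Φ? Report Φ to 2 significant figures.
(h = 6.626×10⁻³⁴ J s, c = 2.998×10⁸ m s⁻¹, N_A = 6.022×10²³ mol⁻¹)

Φ = 0.61

Product: (1.66×10⁻⁴ M)(0.151 L) = 2.507×10⁻⁵ mol.
Photon energy at 321 nm: hc/λ = (6.626×10⁻³⁴)(2.998×10⁸)/(321×10⁻⁹) = 6.188×10⁻¹⁹ J.
Energy delivered: (12.1 mW)(1510 s) = 18.27 J.
Photons incident: 18.27 / 6.188×10⁻¹⁹ = 2.952×10¹⁹, i.e. 2.952×10¹⁹/6.022×10²³ = 4.902×10⁻⁵ mol.
Photons absorbed: 0.836 × 4.902×10⁻⁵ = 4.098×10⁻⁵ mol.
Φ = 2.507×10⁻⁵ mol / 4.098×10⁻⁵ mol photons = 0.61.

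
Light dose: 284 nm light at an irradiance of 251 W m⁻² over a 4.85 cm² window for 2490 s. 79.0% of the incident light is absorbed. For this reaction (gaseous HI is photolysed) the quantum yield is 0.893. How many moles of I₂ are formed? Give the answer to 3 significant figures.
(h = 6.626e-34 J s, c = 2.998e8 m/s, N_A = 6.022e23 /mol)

5.08e-4 mol

Photon energy at 284 nm: hc/λ = (6.626e-34)(2.998e8)/(284e-9) = 6.995e-19 J.
Energy delivered: (251 W m⁻²)(4.85e-4 m²)(2490 s) = 303.1 J.
Photons incident: 303.1 / 6.995e-19 = 4.333e20, i.e. 4.333e20/6.022e23 = 7.195e-4 mol.
Photons absorbed: 0.790 × 7.195e-4 = 5.684e-4 mol.
Product: Φ × n_abs = 0.893 × 5.684e-4 = 5.076e-4 mol.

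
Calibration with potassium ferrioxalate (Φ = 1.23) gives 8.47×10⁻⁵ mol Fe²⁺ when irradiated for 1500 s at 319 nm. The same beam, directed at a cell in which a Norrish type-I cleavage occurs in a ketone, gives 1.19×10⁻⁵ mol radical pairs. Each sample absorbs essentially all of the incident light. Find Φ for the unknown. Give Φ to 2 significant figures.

Photons absorbed by the actinometer: 8.47×10⁻⁵ / 1.23 = 6.886×10⁻⁵ mol.
Φ(unknown) = 1.19×10⁻⁵ / 6.886×10⁻⁵ = 0.17.

Φ = 0.17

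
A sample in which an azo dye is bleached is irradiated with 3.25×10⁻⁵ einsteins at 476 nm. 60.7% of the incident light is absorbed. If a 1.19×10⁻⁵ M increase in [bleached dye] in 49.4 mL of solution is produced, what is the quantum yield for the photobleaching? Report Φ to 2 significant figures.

Φ = 0.030

Product: (1.19×10⁻⁵ M)(0.0494 L) = 5.879×10⁻⁷ mol.
Photons absorbed: 0.607 × 3.25×10⁻⁵ = 1.973×10⁻⁵ mol.
Φ = 5.879×10⁻⁷ mol / 1.973×10⁻⁵ mol photons = 0.030.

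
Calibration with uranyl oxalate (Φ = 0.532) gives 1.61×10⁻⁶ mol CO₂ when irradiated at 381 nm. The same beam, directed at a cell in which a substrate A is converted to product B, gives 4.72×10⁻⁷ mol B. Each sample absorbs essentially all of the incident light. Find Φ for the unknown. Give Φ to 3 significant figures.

Φ = 0.156

Photons absorbed by the actinometer: 1.61×10⁻⁶ / 0.532 = 3.026×10⁻⁶ mol.
Φ(unknown) = 4.72×10⁻⁷ / 3.026×10⁻⁶ = 0.156.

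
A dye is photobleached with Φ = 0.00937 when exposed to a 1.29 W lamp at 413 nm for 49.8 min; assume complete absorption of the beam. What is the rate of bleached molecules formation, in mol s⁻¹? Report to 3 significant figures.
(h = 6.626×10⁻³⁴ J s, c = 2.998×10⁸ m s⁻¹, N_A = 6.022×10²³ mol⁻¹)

4.17×10⁻⁸ mol s⁻¹

Photon energy at 413 nm: hc/λ = (6.626×10⁻³⁴)(2.998×10⁸)/(413×10⁻⁹) = 4.810×10⁻¹⁹ J.
Energy delivered: (1.29 W)(2988 s) = 3855 J.
Photons incident: 3855 / 4.810×10⁻¹⁹ = 8.015×10²¹, i.e. 8.015×10²¹/6.022×10²³ = 0.01331 mol.
Product formed: 0.00937 × 0.01331 = 1.247×10⁻⁴ mol.
Rate: 1.247×10⁻⁴ / 2988 s = 4.17×10⁻⁸ mol s⁻¹.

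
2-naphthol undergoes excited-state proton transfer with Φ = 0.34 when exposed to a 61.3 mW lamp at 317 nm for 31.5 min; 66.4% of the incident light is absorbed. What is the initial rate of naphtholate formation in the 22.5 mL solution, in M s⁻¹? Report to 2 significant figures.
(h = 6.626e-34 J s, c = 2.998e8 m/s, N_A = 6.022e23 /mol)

1.6e-6 M s⁻¹

Photon energy at 317 nm: hc/λ = (6.626e-34)(2.998e8)/(317e-9) = 6.266e-19 J.
Energy delivered: (61.3 mW)(1890 s) = 115.9 J.
Photons incident: 115.9 / 6.266e-19 = 1.850e20, i.e. 1.850e20/6.022e23 = 3.072e-4 mol.
Photons absorbed: 0.664 × 3.072e-4 = 2.040e-4 mol.
Product formed: 0.34 × 2.040e-4 = 6.936e-5 mol.
Rate: 6.936e-5 mol / (1890 s × 0.0225 L) = 1.6e-6 M s⁻¹.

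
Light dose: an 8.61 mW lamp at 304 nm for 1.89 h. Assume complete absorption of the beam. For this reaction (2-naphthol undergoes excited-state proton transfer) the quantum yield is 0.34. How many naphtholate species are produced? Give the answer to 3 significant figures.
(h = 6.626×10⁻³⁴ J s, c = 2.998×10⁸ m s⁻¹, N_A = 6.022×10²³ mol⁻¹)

3.05×10¹⁹ species

Photon energy at 304 nm: hc/λ = (6.626×10⁻³⁴)(2.998×10⁸)/(304×10⁻⁹) = 6.534×10⁻¹⁹ J.
Energy delivered: (8.61 mW)(6804 s) = 58.58 J.
Photons incident: 58.58 / 6.534×10⁻¹⁹ = 8.965×10¹⁹, i.e. 8.965×10¹⁹/6.022×10²³ = 1.489×10⁻⁴ mol.
Product: Φ × n_abs = 0.34 × 1.489×10⁻⁴ = 5.063×10⁻⁵ mol.
As a count: 5.063×10⁻⁵ × 6.022×10²³ = 3.05×10¹⁹.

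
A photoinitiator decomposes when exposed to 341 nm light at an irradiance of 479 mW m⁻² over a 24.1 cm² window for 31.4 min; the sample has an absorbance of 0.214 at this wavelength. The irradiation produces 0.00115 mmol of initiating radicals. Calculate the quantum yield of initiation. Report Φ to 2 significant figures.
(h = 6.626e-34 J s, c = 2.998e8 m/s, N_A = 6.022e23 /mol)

Φ = 0.48

Product: 0.00115 mmol = 1.15e-6 mol.
Photon energy at 341 nm: hc/λ = (6.626e-34)(2.998e8)/(341e-9) = 5.825e-19 J.
Energy delivered: (479 mW m⁻²)(24.1e-4 m²)(1884 s) = 2.175 J.
Photons incident: 2.175 / 5.825e-19 = 3.734e18, i.e. 3.734e18/6.022e23 = 6.201e-6 mol.
Fraction absorbed: 1 − 10^(−0.214) = 0.3891.
Photons absorbed: 0.3891 × 6.201e-6 = 2.413e-6 mol.
Φ = 1.15e-6 mol / 2.413e-6 mol photons = 0.48.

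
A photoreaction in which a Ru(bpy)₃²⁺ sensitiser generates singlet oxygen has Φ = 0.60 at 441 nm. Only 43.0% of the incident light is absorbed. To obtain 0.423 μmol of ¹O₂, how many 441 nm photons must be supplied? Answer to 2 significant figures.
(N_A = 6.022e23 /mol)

Product: 0.423 μmol = 4.23e-7 mol.
Photons that must be absorbed: 4.23e-7 / 0.60 = 7.050e-7 mol.
Incident photons needed: 7.050e-7 / 0.430 = 1.640e-6 mol.
Photon count: 1.640e-6 × 6.022e23 = 9.9e17.

9.9e17 photons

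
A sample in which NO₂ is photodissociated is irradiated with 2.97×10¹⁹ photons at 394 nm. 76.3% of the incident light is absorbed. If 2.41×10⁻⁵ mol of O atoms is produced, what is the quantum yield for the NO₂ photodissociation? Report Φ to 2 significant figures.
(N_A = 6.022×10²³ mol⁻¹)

Φ = 0.64

Moles of photons: 2.97×10¹⁹ / 6.022×10²³ = 4.932×10⁻⁵ mol.
Photons absorbed: 0.763 × 4.932×10⁻⁵ = 3.763×10⁻⁵ mol.
Φ = 2.41×10⁻⁵ mol / 3.763×10⁻⁵ mol photons = 0.64.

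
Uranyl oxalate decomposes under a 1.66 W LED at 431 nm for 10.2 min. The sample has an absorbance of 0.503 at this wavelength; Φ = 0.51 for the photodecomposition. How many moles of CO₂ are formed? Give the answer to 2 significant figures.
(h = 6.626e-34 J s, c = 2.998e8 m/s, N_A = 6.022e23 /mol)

Photon energy at 431 nm: hc/λ = (6.626e-34)(2.998e8)/(431e-9) = 4.609e-19 J.
Energy delivered: (1.66 W)(612 s) = 1016 J.
Photons incident: 1016 / 4.609e-19 = 2.204e21, i.e. 2.204e21/6.022e23 = 0.003660 mol.
Fraction absorbed: 1 − 10^(−0.503) = 0.6859.
Photons absorbed: 0.6859 × 0.003660 = 0.002510 mol.
Product: Φ × n_abs = 0.51 × 0.002510 = 0.001280 mol.

0.0013 mol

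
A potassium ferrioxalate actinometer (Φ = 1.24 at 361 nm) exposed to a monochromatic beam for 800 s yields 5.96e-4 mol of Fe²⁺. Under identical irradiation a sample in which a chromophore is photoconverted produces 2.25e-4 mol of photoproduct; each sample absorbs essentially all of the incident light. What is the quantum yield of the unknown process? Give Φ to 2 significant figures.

Photons absorbed by the actinometer: 5.96e-4 / 1.24 = 4.806e-4 mol.
Φ(unknown) = 2.25e-4 / 4.806e-4 = 0.47.

Φ = 0.47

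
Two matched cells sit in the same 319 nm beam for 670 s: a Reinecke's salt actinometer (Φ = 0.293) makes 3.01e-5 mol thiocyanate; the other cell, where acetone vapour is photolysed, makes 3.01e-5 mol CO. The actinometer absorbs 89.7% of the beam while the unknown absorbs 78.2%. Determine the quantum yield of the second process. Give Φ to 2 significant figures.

Photons absorbed by the actinometer: 3.01e-5 / 0.293 = 1.027e-4 mol.
Incident flux: 1.027e-4 / 0.897 = 1.145e-4 einstein.
Absorbed by unknown: 0.782 × 1.145e-4 = 8.954e-5 mol.
Φ(unknown) = 3.01e-5 / 8.954e-5 = 0.34.

Φ = 0.34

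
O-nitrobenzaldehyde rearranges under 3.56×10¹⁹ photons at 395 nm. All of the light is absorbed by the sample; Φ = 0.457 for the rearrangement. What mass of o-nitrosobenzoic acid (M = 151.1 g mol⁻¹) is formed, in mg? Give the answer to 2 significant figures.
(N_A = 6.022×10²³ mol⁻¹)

Moles of photons: 3.56×10¹⁹ / 6.022×10²³ = 5.912×10⁻⁵ mol.
Product: Φ × n_abs = 0.457 × 5.912×10⁻⁵ = 2.702×10⁻⁵ mol.
Mass: 2.702×10⁻⁵ × 151.1 = 0.004083 g = 4.1 mg.

4.1 mg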